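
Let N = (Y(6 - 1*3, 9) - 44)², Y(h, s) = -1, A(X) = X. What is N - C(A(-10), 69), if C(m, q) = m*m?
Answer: 1925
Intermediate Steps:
C(m, q) = m²
N = 2025 (N = (-1 - 44)² = (-45)² = 2025)
N - C(A(-10), 69) = 2025 - 1*(-10)² = 2025 - 1*100 = 2025 - 100 = 1925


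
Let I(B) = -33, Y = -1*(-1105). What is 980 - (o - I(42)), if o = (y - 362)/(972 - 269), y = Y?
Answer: 664998/703 ≈ 945.94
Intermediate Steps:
Y = 1105
y = 1105
o = 743/703 (o = (1105 - 362)/(972 - 269) = 743/703 ≈ 1.0569)
980 - (o - I(42)) = 980 - (743/703 - 1*(-33)) = 980 - (743/703 + 33) = 980 - 1*23942/703 = 980 - 23942/703 = 664998/703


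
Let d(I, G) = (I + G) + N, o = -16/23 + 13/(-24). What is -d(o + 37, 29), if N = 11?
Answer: -41821/552 ≈ -75.763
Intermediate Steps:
o = -683/552 (o = -16*1/23 + 13*(-1/24) = -16/23 - 13/24 = -683/552 ≈ -1.2373)
d(I, G) = 11 + G + I (d(I, G) = (I + G) + 11 = (G + I) + 11 = 11 + G + I)
-d(o + 37, 29) = -(11 + 29 + (-683/552 + 37)) = -(11 + 29 + 19741/552) = -1*41821/552 = -41821/552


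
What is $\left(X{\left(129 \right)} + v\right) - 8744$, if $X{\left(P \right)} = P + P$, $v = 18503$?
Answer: $10017$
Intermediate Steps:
$X{\left(P \right)} = 2 P$
$\left(X{\left(129 \right)} + v\right) - 8744 = \left(2 \cdot 129 + 18503\right) - 8744 = \left(258 + 18503\right) - 8744 = 18761 - 8744 = 10017$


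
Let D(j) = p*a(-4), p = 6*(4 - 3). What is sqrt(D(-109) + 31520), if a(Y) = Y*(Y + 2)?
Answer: 4*sqrt(1973) ≈ 177.67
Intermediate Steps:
a(Y) = Y*(2 + Y)
p = 6 (p = 6*1 = 6)
D(j) = 48 (D(j) = 6*(-4*(2 - 4)) = 6*(-4*(-2)) = 6*8 = 48)
sqrt(D(-109) + 31520) = sqrt(48 + 31520) = sqrt(31568) = 4*sqrt(1973)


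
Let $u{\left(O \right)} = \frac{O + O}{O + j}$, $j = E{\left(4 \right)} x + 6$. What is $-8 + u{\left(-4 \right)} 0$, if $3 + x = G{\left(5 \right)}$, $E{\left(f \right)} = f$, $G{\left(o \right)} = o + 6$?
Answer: $-8$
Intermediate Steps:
$G{\left(o \right)} = 6 + o$
$x = 8$ ($x = -3 + \left(6 + 5\right) = -3 + 11 = 8$)
$j = 38$ ($j = 4 \cdot 8 + 6 = 32 + 6 = 38$)
$u{\left(O \right)} = \frac{2 O}{38 + O}$ ($u{\left(O \right)} = \frac{O + O}{O + 38} = \frac{2 O}{38 + O}$)
$-8 + u{\left(-4 \right)} 0 = -8 + 2 \left(-4\right) \frac{1}{38 - 4} \cdot 0 = -8 + 2 \left(-4\right) \frac{1}{34} \cdot 0 = -8 - 0 = -8 + 0 = -8$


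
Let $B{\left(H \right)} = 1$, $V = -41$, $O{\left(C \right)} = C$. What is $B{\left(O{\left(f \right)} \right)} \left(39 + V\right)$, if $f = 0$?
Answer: $-2$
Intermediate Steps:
$B{\left(O{\left(f \right)} \right)} \left(39 + V\right) = 1 \left(39 - 41\right) = 1 \left(-2\right) = -2$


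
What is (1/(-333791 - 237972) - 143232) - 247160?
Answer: -223211701097/571763 ≈ -3.9039e+5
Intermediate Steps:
(1/(-333791 - 237972) - 143232) - 247160 = (1/(-571763) - 143232) - 247160 = (-1/571763 - 143232) - 247160 = -81894758017/571763 - 247160 = -223211701097/571763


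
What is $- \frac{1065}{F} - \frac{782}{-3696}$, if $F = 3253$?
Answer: $- \frac{696197}{6011544} \approx -0.11581$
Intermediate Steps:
$- \frac{1065}{F} - \frac{782}{-3696} = - \frac{1065}{3253} - \frac{782}{-3696} = \left(-1065\right) \frac{1}{3253} - - \frac{391}{1848} = - \frac{1065}{3253} + \frac{391}{1848} = - \frac{696197}{6011544}$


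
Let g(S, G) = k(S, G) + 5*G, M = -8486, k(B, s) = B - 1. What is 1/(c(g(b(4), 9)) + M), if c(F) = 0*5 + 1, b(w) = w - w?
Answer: -1/8485 ≈ -0.00011786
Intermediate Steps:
k(B, s) = -1 + B
b(w) = 0
g(S, G) = -1 + S + 5*G (g(S, G) = (-1 + S) + 5*G = -1 + S + 5*G)
c(F) = 1 (c(F) = 0 + 1 = 1)
1/(c(g(b(4), 9)) + M) = 1/(1 - 8486) = 1/(-8485) = -1/8485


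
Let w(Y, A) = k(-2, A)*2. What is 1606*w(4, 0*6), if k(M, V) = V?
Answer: 0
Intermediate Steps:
w(Y, A) = 2*A (w(Y, A) = A*2 = 2*A)
1606*w(4, 0*6) = 1606*(2*(0*6)) = 1606*(2*0) = 1606*0 = 0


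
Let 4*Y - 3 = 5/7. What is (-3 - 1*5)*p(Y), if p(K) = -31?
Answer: 248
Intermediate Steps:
Y = 13/14 (Y = ¾ + (5/7)/4 = ¾ + (5*(⅐))/4 = ¾ + (¼)*(5/7) = ¾ + 5/28 = 13/14 ≈ 0.92857)
(-3 - 1*5)*p(Y) = (-3 - 1*5)*(-31) = (-3 - 5)*(-31) = -8*(-31) = 248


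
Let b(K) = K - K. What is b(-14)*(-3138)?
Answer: 0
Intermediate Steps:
b(K) = 0
b(-14)*(-3138) = 0*(-3138) = 0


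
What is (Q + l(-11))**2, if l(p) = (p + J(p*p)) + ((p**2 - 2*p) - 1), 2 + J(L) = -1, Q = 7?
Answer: 18225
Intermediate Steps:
J(L) = -3 (J(L) = -2 - 1 = -3)
l(p) = -4 + p**2 - p (l(p) = (p - 3) + ((p**2 - 2*p) - 1) = (-3 + p) + (-1 + p**2 - 2*p) = -4 + p**2 - p)
(Q + l(-11))**2 = (7 + (-4 + (-11)**2 - 1*(-11)))**2 = (7 + (-4 + 121 + 11))**2 = (7 + 128)**2 = 135**2 = 18225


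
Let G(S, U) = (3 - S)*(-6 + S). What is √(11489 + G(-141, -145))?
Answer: I*√9679 ≈ 98.382*I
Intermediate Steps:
G(S, U) = (-6 + S)*(3 - S)
√(11489 + G(-141, -145)) = √(11489 + (-18 - 1*(-141)² + 9*(-141))) = √(11489 + (-18 - 1*19881 - 1269)) = √(11489 + (-18 - 19881 - 1269)) = √(11489 - 21168) = √(-9679) = I*√9679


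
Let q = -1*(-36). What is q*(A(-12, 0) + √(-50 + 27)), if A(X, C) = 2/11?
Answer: 72/11 + 36*I*√23 ≈ 6.5455 + 172.65*I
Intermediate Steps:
q = 36
A(X, C) = 2/11 (A(X, C) = 2*(1/11) = 2/11)
q*(A(-12, 0) + √(-50 + 27)) = 36*(2/11 + √(-50 + 27)) = 36*(2/11 + √(-23)) = 36*(2/11 + I*√23) = 72/11 + 36*I*√23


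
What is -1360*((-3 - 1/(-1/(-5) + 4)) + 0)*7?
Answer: 92480/3 ≈ 30827.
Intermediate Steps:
-1360*((-3 - 1/(-1/(-5) + 4)) + 0)*7 = -1360*((-3 - 1/(-1*(-⅕) + 4)) + 0)*7 = -1360*((-3 - 1/(⅕ + 4)) + 0)*7 = -1360*((-3 - 1/21/5) + 0)*7 = -1360*((-3 - 1*5/21) + 0)*7 = -1360*((-3 - 5/21) + 0)*7 = -1360*(-68/21 + 0)*7 = -(-92480)*7/21 = -1360*(-68/3) = 92480/3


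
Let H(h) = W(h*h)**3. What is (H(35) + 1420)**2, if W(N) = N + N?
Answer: 216270154281022016400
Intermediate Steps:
W(N) = 2*N
H(h) = 8*h**6 (H(h) = (2*(h*h))**3 = (2*h**2)**3 = 8*h**6)
(H(35) + 1420)**2 = (8*35**6 + 1420)**2 = (8*1838265625 + 1420)**2 = (14706125000 + 1420)**2 = 14706126420**2 = 216270154281022016400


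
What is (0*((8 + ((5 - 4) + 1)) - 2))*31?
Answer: 0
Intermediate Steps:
(0*((8 + ((5 - 4) + 1)) - 2))*31 = (0*((8 + (1 + 1)) - 2))*31 = (0*((8 + 2) - 2))*31 = (0*(10 - 2))*31 = (0*8)*31 = 0*31 = 0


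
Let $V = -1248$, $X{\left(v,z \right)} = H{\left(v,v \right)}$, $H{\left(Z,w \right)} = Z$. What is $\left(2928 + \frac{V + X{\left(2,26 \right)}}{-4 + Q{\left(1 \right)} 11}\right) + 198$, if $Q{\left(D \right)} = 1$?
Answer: $2948$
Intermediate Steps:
$X{\left(v,z \right)} = v$
$\left(2928 + \frac{V + X{\left(2,26 \right)}}{-4 + Q{\left(1 \right)} 11}\right) + 198 = \left(2928 + \frac{-1248 + 2}{-4 + 1 \cdot 11}\right) + 198 = \left(2928 - \frac{1246}{-4 + 11}\right) + 198 = \left(2928 - \frac{1246}{7}\right) + 198 = \left(2928 - 178\right) + 198 = 2750 + 198 = 2948$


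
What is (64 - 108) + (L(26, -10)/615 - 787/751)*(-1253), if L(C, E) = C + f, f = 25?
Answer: 179381684/153955 ≈ 1165.2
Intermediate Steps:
L(C, E) = 25 + C (L(C, E) = C + 25 = 25 + C)
(64 - 108) + (L(26, -10)/615 - 787/751)*(-1253) = (64 - 108) + ((25 + 26)/615 - 787/751)*(-1253) = -44 + (51*(1/615) - 787*1/751)*(-1253) = -44 + (17/205 - 787/751)*(-1253) = -44 - 148568/153955*(-1253) = -44 + 186155704/153955 = 179381684/153955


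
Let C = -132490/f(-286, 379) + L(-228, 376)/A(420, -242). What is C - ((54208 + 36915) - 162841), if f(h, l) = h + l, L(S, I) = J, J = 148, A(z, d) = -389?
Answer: 2542989712/36177 ≈ 70293.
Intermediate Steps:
L(S, I) = 148
C = -51552374/36177 (C = -132490/(-286 + 379) + 148/(-389) = -132490/93 + 148*(-1/389) = -132490*1/93 - 148/389 = -132490/93 - 148/389 = -51552374/36177 ≈ -1425.0)
C - ((54208 + 36915) - 162841) = -51552374/36177 - ((54208 + 36915) - 162841) = -51552374/36177 - (91123 - 162841) = -51552374/36177 - 1*(-71718) = -51552374/36177 + 71718 = 2542989712/36177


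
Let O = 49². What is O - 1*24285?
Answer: -21884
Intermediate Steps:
O = 2401
O - 1*24285 = 2401 - 1*24285 = 2401 - 24285 = -21884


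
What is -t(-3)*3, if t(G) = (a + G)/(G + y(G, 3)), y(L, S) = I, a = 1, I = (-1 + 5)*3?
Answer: ⅔ ≈ 0.66667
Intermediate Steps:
I = 12 (I = 4*3 = 12)
y(L, S) = 12
t(G) = (1 + G)/(12 + G) (t(G) = (1 + G)/(G + 12) = (1 + G)/(12 + G))
-t(-3)*3 = -(1 - 3)/(12 - 3)*3 = -(-2)/9*3 = -1*(-2/9)*3 = (2/9)*3 = ⅔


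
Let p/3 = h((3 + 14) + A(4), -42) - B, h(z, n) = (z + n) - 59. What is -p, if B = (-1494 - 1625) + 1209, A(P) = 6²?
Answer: -5586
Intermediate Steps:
A(P) = 36
h(z, n) = -59 + n + z (h(z, n) = (n + z) - 59 = -59 + n + z)
B = -1910 (B = -3119 + 1209 = -1910)
p = 5586 (p = 3*((-59 - 42 + ((3 + 14) + 36)) - 1*(-1910)) = 3*((-59 - 42 + (17 + 36)) + 1910) = 3*((-59 - 42 + 53) + 1910) = 3*(-48 + 1910) = 3*1862 = 5586)
-p = -1*5586 = -5586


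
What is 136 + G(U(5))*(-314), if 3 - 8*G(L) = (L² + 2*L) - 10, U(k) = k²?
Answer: 52239/2 ≈ 26120.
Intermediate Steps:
G(L) = 13/8 - L/4 - L²/8 (G(L) = 3/8 - ((L² + 2*L) - 10)/8 = 3/8 - (-10 + L² + 2*L)/8 = 3/8 + (5/4 - L/4 - L²/8) = 13/8 - L/4 - L²/8)
136 + G(U(5))*(-314) = 136 + (13/8 - ¼*5² - (5²)²/8)*(-314) = 136 + (13/8 - ¼*25 - ⅛*25²)*(-314) = 136 + (13/8 - 25/4 - ⅛*625)*(-314) = 136 + (13/8 - 25/4 - 625/8)*(-314) = 136 - 331/4*(-314) = 136 + 51967/2 = 52239/2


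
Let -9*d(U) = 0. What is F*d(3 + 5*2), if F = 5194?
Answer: 0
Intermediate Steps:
d(U) = 0 (d(U) = -1/9*0 = 0)
F*d(3 + 5*2) = 5194*0 = 0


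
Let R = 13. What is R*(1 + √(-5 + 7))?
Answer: 13 + 13*√2 ≈ 31.385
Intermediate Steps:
R*(1 + √(-5 + 7)) = 13*(1 + √(-5 + 7)) = 13*(1 + √2) = 13 + 13*√2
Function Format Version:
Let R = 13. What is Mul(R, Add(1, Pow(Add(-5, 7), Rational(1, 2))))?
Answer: Add(13, Mul(13, Pow(2, Rational(1, 2)))) ≈ 31.385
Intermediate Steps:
Mul(R, Add(1, Pow(Add(-5, 7), Rational(1, 2)))) = Mul(13, Add(1, Pow(Add(-5, 7), Rational(1, 2)))) = Mul(13, Add(1, Pow(2, Rational(1, 2)))) = Add(13, Mul(13, Pow(2, Rational(1, 2))))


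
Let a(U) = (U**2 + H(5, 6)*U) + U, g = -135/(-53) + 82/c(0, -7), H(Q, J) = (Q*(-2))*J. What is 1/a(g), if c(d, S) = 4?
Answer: -11236/9310273 ≈ -0.0012068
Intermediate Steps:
H(Q, J) = -2*J*Q (H(Q, J) = (-2*Q)*J = -2*J*Q)
g = 2443/106 (g = -135/(-53) + 82/4 = -135*(-1/53) + 82*(1/4) = 135/53 + 41/2 = 2443/106 ≈ 23.047)
a(U) = U**2 - 59*U (a(U) = (U**2 + (-2*6*5)*U) + U = (U**2 - 60*U) + U = U**2 - 59*U)
1/a(g) = 1/(2443*(-59 + 2443/106)/106) = 1/((2443/106)*(-3811/106)) = 1/(-9310273/11236) = -11236/9310273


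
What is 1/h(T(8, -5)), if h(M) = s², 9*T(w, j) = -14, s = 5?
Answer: 1/25 ≈ 0.040000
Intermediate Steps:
T(w, j) = -14/9 (T(w, j) = (⅑)*(-14) = -14/9)
h(M) = 25 (h(M) = 5² = 25)
1/h(T(8, -5)) = 1/25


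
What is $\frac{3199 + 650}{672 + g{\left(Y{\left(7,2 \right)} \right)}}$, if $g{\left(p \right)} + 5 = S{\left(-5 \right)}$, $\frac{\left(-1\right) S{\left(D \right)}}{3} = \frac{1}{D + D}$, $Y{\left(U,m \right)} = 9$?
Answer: $\frac{38490}{6673} \approx 5.768$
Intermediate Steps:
$S{\left(D \right)} = - \frac{3}{2 D}$ ($S{\left(D \right)} = - \frac{3}{D + D} = - \frac{3}{2 D}$)
$g{\left(p \right)} = - \frac{47}{10}$ ($g{\left(p \right)} = -5 - \frac{3}{2 \left(-5\right)} = -5 - - \frac{3}{10} = -5 + \frac{3}{10} = - \frac{47}{10}$)
$\frac{3199 + 650}{672 + g{\left(Y{\left(7,2 \right)} \right)}} = \frac{3199 + 650}{672 - \frac{47}{10}} = \frac{3849}{\frac{6673}{10}} = 3849 \cdot \frac{10}{6673} = \frac{38490}{6673}$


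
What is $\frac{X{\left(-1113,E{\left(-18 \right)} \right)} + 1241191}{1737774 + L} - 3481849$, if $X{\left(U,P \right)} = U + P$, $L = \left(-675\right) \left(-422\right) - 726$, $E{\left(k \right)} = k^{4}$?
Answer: $- \frac{3519971092174}{1010949} \approx -3.4818 \cdot 10^{6}$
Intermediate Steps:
$L = 284124$ ($L = 284850 - 726 = 284124$)
$X{\left(U,P \right)} = P + U$
$\frac{X{\left(-1113,E{\left(-18 \right)} \right)} + 1241191}{1737774 + L} - 3481849 = \frac{\left(\left(-18\right)^{4} - 1113\right) + 1241191}{1737774 + 284124} - 3481849 = \frac{\left(104976 - 1113\right) + 1241191}{2021898} - 3481849 = \left(103863 + 1241191\right) \frac{1}{2021898} - 3481849 = 1345054 \cdot \frac{1}{2021898} - 3481849 = \frac{672527}{1010949} - 3481849 = - \frac{3519971092174}{1010949}$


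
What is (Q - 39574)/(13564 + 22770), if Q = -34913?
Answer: -74487/36334 ≈ -2.0501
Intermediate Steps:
(Q - 39574)/(13564 + 22770) = (-34913 - 39574)/(13564 + 22770) = -74487/36334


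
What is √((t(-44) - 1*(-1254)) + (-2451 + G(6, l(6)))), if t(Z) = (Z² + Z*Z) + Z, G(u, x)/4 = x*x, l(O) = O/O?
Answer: √2635 ≈ 51.332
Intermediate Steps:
l(O) = 1
G(u, x) = 4*x² (G(u, x) = 4*(x*x) = 4*x²)
t(Z) = Z + 2*Z² (t(Z) = (Z² + Z²) + Z = 2*Z² + Z = Z + 2*Z²)
√((t(-44) - 1*(-1254)) + (-2451 + G(6, l(6)))) = √((-44*(1 + 2*(-44)) - 1*(-1254)) + (-2451 + 4*1²)) = √((-44*(1 - 88) + 1254) + (-2451 + 4*1)) = √((-44*(-87) + 1254) + (-2451 + 4)) = √((3828 + 1254) - 2447) = √(5082 - 2447) = √2635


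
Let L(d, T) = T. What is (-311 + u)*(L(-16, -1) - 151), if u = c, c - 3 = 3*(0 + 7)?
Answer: 43624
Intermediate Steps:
c = 24 (c = 3 + 3*(0 + 7) = 3 + 3*7 = 3 + 21 = 24)
u = 24
(-311 + u)*(L(-16, -1) - 151) = (-311 + 24)*(-1 - 151) = -287*(-152) = 43624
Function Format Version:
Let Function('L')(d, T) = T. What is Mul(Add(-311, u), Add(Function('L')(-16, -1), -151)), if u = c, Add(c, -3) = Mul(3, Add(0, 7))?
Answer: 43624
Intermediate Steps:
c = 24 (c = Add(3, Mul(3, Add(0, 7))) = Add(3, Mul(3, 7)) = Add(3, 21) = 24)
u = 24
Mul(Add(-311, u), Add(Function('L')(-16, -1), -151)) = Mul(Add(-311, 24), Add(-1, -151)) = Mul(-287, -152) = 43624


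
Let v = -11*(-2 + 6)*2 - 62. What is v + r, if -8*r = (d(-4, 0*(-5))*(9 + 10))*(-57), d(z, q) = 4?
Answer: 783/2 ≈ 391.50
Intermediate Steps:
r = 1083/2 (r = -4*(9 + 10)*(-57)/8 = -4*19*(-57)/8 = -19*(-57)/2 = -⅛*(-4332) = 1083/2 ≈ 541.50)
v = -150 (v = -44*2 - 62 = -11*8 - 62 = -88 - 62 = -150)
v + r = -150 + 1083/2 = 783/2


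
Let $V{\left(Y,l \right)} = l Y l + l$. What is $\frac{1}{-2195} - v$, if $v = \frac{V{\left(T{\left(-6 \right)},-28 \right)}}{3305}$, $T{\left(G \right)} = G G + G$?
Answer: $- \frac{10313649}{1450895} \approx -7.1085$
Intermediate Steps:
$T{\left(G \right)} = G + G^{2}$ ($T{\left(G \right)} = G^{2} + G = G + G^{2}$)
$V{\left(Y,l \right)} = l + Y l^{2}$ ($V{\left(Y,l \right)} = Y l l + l = Y l^{2} + l = l + Y l^{2}$)
$v = \frac{23492}{3305}$ ($v = \frac{\left(-28\right) \left(1 + - 6 \left(1 - 6\right) \left(-28\right)\right)}{3305} = - 28 \left(1 + \left(-6\right) \left(-5\right) \left(-28\right)\right) \frac{1}{3305} = - 28 \left(1 + 30 \left(-28\right)\right) \frac{1}{3305} = - 28 \left(1 - 840\right) \frac{1}{3305} = \left(-28\right) \left(-839\right) \frac{1}{3305} = 23492 \cdot \frac{1}{3305} = \frac{23492}{3305} \approx 7.108$)
$\frac{1}{-2195} - v = \frac{1}{-2195} - \frac{23492}{3305} = - \frac{1}{2195} - \frac{23492}{3305} = - \frac{10313649}{1450895}$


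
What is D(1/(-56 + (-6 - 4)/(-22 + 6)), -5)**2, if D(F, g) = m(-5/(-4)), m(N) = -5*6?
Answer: 900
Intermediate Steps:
m(N) = -30
D(F, g) = -30
D(1/(-56 + (-6 - 4)/(-22 + 6)), -5)**2 = (-30)**2 = 900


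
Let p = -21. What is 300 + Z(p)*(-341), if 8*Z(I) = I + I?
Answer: 8361/4 ≈ 2090.3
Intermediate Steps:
Z(I) = I/4 (Z(I) = (I + I)/8 = (2*I)/8 = I/4)
300 + Z(p)*(-341) = 300 + ((¼)*(-21))*(-341) = 300 - 21/4*(-341) = 300 + 7161/4 = 8361/4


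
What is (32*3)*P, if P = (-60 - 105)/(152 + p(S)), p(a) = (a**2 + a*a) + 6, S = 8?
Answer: -720/13 ≈ -55.385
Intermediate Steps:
p(a) = 6 + 2*a**2 (p(a) = (a**2 + a**2) + 6 = 2*a**2 + 6 = 6 + 2*a**2)
P = -15/26 (P = (-60 - 105)/(152 + (6 + 2*8**2)) = -165/(152 + (6 + 2*64)) = -165/(152 + (6 + 128)) = -165/(152 + 134) = -165/286 = -165*1/286 = -15/26 ≈ -0.57692)
(32*3)*P = (32*3)*(-15/26) = 96*(-15/26) = -720/13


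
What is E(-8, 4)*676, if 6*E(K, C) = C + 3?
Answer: 2366/3 ≈ 788.67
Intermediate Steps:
E(K, C) = 1/2 + C/6 (E(K, C) = (C + 3)/6 = (3 + C)/6 = 1/2 + C/6)
E(-8, 4)*676 = (1/2 + (1/6)*4)*676 = (1/2 + 2/3)*676 = (7/6)*676 = 2366/3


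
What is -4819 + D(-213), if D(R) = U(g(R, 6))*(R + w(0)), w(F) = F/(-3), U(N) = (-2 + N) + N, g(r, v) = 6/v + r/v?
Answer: 10304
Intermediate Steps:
U(N) = -2 + 2*N
w(F) = -F/3 (w(F) = F*(-⅓) = -F/3)
D(R) = R²/3 (D(R) = (-2 + 2*((6 + R)/6))*(R - ⅓*0) = (-2 + 2*((6 + R)/6))*(R + 0) = (-2 + 2*(1 + R/6))*R = (-2 + (2 + R/3))*R = (R/3)*R = R²/3)
-4819 + D(-213) = -4819 + (⅓)*(-213)² = -4819 + (⅓)*45369 = -4819 + 15123 = 10304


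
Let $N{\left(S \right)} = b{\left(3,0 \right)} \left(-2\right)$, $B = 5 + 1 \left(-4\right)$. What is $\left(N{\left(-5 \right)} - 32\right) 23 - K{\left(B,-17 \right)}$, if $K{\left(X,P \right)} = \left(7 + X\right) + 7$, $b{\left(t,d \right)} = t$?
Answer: $-889$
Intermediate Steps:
$B = 1$ ($B = 5 - 4 = 1$)
$N{\left(S \right)} = -6$ ($N{\left(S \right)} = 3 \left(-2\right) = -6$)
$K{\left(X,P \right)} = 14 + X$
$\left(N{\left(-5 \right)} - 32\right) 23 - K{\left(B,-17 \right)} = \left(-6 - 32\right) 23 - \left(14 + 1\right) = \left(-38\right) 23 - 15 = -874 - 15 = -889$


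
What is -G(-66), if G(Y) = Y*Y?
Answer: -4356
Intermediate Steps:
G(Y) = Y²
-G(-66) = -1*(-66)² = -1*4356 = -4356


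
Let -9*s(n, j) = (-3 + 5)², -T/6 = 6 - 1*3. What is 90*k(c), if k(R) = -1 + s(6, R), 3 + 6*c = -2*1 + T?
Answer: -130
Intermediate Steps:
T = -18 (T = -6*(6 - 1*3) = -6*(6 - 3) = -6*3 = -18)
c = -23/6 (c = -½ + (-2*1 - 18)/6 = -½ + (-2 - 18)/6 = -½ + (⅙)*(-20) = -½ - 10/3 = -23/6 ≈ -3.8333)
s(n, j) = -4/9 (s(n, j) = -(-3 + 5)²/9 = -⅑*2² = -⅑*4 = -4/9)
k(R) = -13/9 (k(R) = -1 - 4/9 = -13/9)
90*k(c) = 90*(-13/9) = -130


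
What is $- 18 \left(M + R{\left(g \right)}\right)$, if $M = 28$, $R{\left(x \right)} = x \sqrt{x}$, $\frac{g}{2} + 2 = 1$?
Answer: $-504 + 36 i \sqrt{2} \approx -504.0 + 50.912 i$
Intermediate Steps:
$g = -2$ ($g = -4 + 2 \cdot 1 = -4 + 2 = -2$)
$R{\left(x \right)} = x^{\frac{3}{2}}$
$- 18 \left(M + R{\left(g \right)}\right) = - 18 \left(28 + \left(-2\right)^{\frac{3}{2}}\right) = - 18 \left(28 - 2 i \sqrt{2}\right) = -504 + 36 i \sqrt{2}$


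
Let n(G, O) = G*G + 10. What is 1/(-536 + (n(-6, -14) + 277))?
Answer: -1/213 ≈ -0.0046948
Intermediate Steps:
n(G, O) = 10 + G² (n(G, O) = G² + 10 = 10 + G²)
1/(-536 + (n(-6, -14) + 277)) = 1/(-536 + ((10 + (-6)²) + 277)) = 1/(-536 + ((10 + 36) + 277)) = 1/(-536 + (46 + 277)) = 1/(-536 + 323) = 1/(-213) = -1/213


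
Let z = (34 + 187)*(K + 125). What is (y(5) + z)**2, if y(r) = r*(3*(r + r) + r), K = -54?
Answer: 251729956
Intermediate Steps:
z = 15691 (z = (34 + 187)*(-54 + 125) = 221*71 = 15691)
y(r) = 7*r**2 (y(r) = r*(3*(2*r) + r) = r*(6*r + r) = r*(7*r) = 7*r**2)
(y(5) + z)**2 = (7*5**2 + 15691)**2 = (7*25 + 15691)**2 = (175 + 15691)**2 = 15866**2 = 251729956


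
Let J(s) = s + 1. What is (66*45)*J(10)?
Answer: 32670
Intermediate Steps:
J(s) = 1 + s
(66*45)*J(10) = (66*45)*(1 + 10) = 2970*11 = 32670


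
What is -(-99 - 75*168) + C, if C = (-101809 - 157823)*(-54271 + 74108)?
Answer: -5150307285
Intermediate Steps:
C = -5150319984 (C = -259632*19837 = -5150319984)
-(-99 - 75*168) + C = -(-99 - 75*168) - 5150319984 = -(-99 - 12600) - 5150319984 = -1*(-12699) - 5150319984 = 12699 - 5150319984 = -5150307285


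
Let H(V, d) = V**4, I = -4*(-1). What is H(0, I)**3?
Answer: 0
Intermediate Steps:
I = 4
H(0, I)**3 = (0**4)**3 = 0**3 = 0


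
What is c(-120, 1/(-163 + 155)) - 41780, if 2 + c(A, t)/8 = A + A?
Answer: -43716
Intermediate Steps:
c(A, t) = -16 + 16*A (c(A, t) = -16 + 8*(A + A) = -16 + 8*(2*A) = -16 + 16*A)
c(-120, 1/(-163 + 155)) - 41780 = (-16 + 16*(-120)) - 41780 = (-16 - 1920) - 41780 = -1936 - 41780 = -43716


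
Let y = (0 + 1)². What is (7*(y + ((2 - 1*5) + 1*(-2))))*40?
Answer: -1120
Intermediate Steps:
y = 1 (y = 1² = 1)
(7*(y + ((2 - 1*5) + 1*(-2))))*40 = (7*(1 + ((2 - 1*5) + 1*(-2))))*40 = (7*(1 + ((2 - 5) - 2)))*40 = (7*(1 + (-3 - 2)))*40 = (7*(1 - 5))*40 = (7*(-4))*40 = -28*40 = -1120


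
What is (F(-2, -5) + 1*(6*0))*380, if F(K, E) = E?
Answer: -1900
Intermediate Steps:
(F(-2, -5) + 1*(6*0))*380 = (-5 + 1*(6*0))*380 = (-5 + 1*0)*380 = (-5 + 0)*380 = -5*380 = -1900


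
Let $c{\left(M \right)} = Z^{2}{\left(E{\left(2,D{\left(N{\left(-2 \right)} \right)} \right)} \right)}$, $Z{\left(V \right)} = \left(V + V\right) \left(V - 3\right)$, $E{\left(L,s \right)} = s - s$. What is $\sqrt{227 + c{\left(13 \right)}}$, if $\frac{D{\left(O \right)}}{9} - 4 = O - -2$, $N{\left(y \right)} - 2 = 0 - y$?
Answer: $\sqrt{227} \approx 15.067$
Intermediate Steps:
$N{\left(y \right)} = 2 - y$ ($N{\left(y \right)} = 2 + \left(0 - y\right) = 2 - y$)
$D{\left(O \right)} = 54 + 9 O$ ($D{\left(O \right)} = 36 + 9 \left(O - -2\right) = 36 + 9 \left(O + 2\right) = 36 + 9 \left(2 + O\right) = 36 + \left(18 + 9 O\right) = 54 + 9 O$)
$E{\left(L,s \right)} = 0$
$Z{\left(V \right)} = 2 V \left(-3 + V\right)$
$c{\left(M \right)} = 0$ ($c{\left(M \right)} = \left(2 \cdot 0 \left(-3 + 0\right)\right)^{2} = \left(2 \cdot 0 \left(-3\right)\right)^{2} = 0^{2} = 0$)
$\sqrt{227 + c{\left(13 \right)}} = \sqrt{227 + 0} = \sqrt{227}$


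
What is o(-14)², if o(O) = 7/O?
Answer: ¼ ≈ 0.25000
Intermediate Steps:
o(-14)² = (7/(-14))² = (7*(-1/14))² = (-½)² = ¼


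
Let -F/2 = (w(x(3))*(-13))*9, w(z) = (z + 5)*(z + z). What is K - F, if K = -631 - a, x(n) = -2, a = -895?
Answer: 3072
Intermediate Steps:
K = 264 (K = -631 - 1*(-895) = -631 + 895 = 264)
w(z) = 2*z*(5 + z) (w(z) = (5 + z)*(2*z) = 2*z*(5 + z))
F = -2808 (F = -2*(2*(-2)*(5 - 2))*(-13)*9 = -2*(2*(-2)*3)*(-13)*9 = -2*(-12*(-13))*9 = -312*9 = -2*1404 = -2808)
K - F = 264 - 1*(-2808) = 264 + 2808 = 3072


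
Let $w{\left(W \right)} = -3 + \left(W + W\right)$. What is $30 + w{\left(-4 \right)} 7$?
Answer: $-47$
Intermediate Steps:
$w{\left(W \right)} = -3 + 2 W$
$30 + w{\left(-4 \right)} 7 = 30 + \left(-3 + 2 \left(-4\right)\right) 7 = 30 + \left(-3 - 8\right) 7 = 30 - 77 = -47$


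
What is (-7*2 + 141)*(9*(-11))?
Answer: -12573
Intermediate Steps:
(-7*2 + 141)*(9*(-11)) = (-14 + 141)*(-99) = 127*(-99) = -12573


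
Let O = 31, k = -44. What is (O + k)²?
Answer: 169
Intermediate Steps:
(O + k)² = (31 - 44)² = (-13)² = 169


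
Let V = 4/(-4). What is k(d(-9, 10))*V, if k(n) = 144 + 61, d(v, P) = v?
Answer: -205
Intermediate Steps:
V = -1 (V = 4*(-¼) = -1)
k(n) = 205
k(d(-9, 10))*V = 205*(-1) = -205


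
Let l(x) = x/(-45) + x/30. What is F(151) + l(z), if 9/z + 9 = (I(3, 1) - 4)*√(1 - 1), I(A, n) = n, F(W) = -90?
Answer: -8101/90 ≈ -90.011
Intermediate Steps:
z = -1 (z = 9/(-9 + (1 - 4)*√(1 - 1)) = 9/(-9 - 3*√0) = 9/(-9 - 3*0) = 9/(-9 + 0) = 9/(-9) = 9*(-⅑) = -1)
l(x) = x/90 (l(x) = x*(-1/45) + x*(1/30) = -x/45 + x/30 = x/90)
F(151) + l(z) = -90 + (1/90)*(-1) = -90 - 1/90 = -8101/90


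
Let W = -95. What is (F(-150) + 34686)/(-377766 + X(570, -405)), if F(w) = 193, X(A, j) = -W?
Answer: -34879/377671 ≈ -0.092353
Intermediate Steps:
X(A, j) = 95 (X(A, j) = -1*(-95) = 95)
(F(-150) + 34686)/(-377766 + X(570, -405)) = (193 + 34686)/(-377766 + 95) = 34879/(-377671) = 34879*(-1/377671) = -34879/377671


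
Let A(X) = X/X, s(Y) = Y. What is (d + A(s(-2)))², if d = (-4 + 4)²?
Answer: 1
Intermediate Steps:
A(X) = 1
d = 0 (d = 0² = 0)
(d + A(s(-2)))² = (0 + 1)² = 1² = 1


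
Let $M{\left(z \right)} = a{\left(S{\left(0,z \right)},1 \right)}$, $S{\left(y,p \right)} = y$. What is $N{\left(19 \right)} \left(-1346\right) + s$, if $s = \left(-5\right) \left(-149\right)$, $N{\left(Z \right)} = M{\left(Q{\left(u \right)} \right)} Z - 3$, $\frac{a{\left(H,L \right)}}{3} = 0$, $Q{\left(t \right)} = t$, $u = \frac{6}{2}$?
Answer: $4783$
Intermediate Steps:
$u = 3$ ($u = 6 \cdot \frac{1}{2} = 3$)
$a{\left(H,L \right)} = 0$ ($a{\left(H,L \right)} = 3 \cdot 0 = 0$)
$M{\left(z \right)} = 0$
$N{\left(Z \right)} = -3$ ($N{\left(Z \right)} = 0 Z - 3 = 0 - 3 = -3$)
$s = 745$
$N{\left(19 \right)} \left(-1346\right) + s = \left(-3\right) \left(-1346\right) + 745 = 4038 + 745 = 4783$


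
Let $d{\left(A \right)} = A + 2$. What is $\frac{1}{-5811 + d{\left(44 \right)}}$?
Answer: $- \frac{1}{5765} \approx -0.00017346$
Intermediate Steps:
$d{\left(A \right)} = 2 + A$
$\frac{1}{-5811 + d{\left(44 \right)}} = \frac{1}{-5811 + \left(2 + 44\right)} = \frac{1}{-5811 + 46} = \frac{1}{-5765} = - \frac{1}{5765}$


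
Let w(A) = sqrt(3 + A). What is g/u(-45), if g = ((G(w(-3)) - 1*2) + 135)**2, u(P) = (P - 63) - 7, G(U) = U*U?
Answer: -17689/115 ≈ -153.82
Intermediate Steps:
G(U) = U**2
u(P) = -70 + P (u(P) = (-63 + P) - 7 = -70 + P)
g = 17689 (g = (((sqrt(3 - 3))**2 - 1*2) + 135)**2 = (((sqrt(0))**2 - 2) + 135)**2 = ((0**2 - 2) + 135)**2 = ((0 - 2) + 135)**2 = (-2 + 135)**2 = 133**2 = 17689)
g/u(-45) = 17689/(-70 - 45) = 17689/(-115) = 17689*(-1/115) = -17689/115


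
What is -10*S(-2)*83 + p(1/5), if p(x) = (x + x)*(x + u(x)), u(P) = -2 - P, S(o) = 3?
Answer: -12454/5 ≈ -2490.8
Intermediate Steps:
p(x) = -4*x (p(x) = (x + x)*(x + (-2 - x)) = (2*x)*(-2) = -4*x)
-10*S(-2)*83 + p(1/5) = -10*3*83 - 4/5 = -30*83 - 4*1/5 = -2490 - 4/5 = -12454/5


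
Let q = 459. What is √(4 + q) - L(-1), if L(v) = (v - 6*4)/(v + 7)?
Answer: 25/6 + √463 ≈ 25.684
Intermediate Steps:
L(v) = (-24 + v)/(7 + v) (L(v) = (v - 24)/(7 + v) = (-24 + v)/(7 + v))
√(4 + q) - L(-1) = √(4 + 459) - (-24 - 1)/(7 - 1) = √463 - (-25)/6 = √463 - 1*(-25/6) = √463 + 25/6 = 25/6 + √463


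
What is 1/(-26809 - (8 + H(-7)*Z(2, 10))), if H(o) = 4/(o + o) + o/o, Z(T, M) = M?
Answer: -7/187769 ≈ -3.7280e-5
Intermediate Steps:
H(o) = 1 + 2/o (H(o) = 4/((2*o)) + 1 = 4*(1/(2*o)) + 1 = 2/o + 1 = 1 + 2/o)
1/(-26809 - (8 + H(-7)*Z(2, 10))) = 1/(-26809 - (8 + ((2 - 7)/(-7))*10)) = 1/(-26809 - (8 - ⅐*(-5)*10)) = 1/(-26809 - (8 + (5/7)*10)) = 1/(-26809 - (8 + 50/7)) = 1/(-26809 - 1*106/7) = 1/(-26809 - 106/7) = 1/(-187769/7) = -7/187769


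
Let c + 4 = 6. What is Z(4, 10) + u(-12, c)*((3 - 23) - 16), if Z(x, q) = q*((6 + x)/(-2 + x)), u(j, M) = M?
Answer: -22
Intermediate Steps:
c = 2 (c = -4 + 6 = 2)
Z(x, q) = q*(6 + x)/(-2 + x) (Z(x, q) = q*((6 + x)/(-2 + x)) = q*(6 + x)/(-2 + x))
Z(4, 10) + u(-12, c)*((3 - 23) - 16) = 10*(6 + 4)/(-2 + 4) + 2*((3 - 23) - 16) = 10*10/2 + 2*(-20 - 16) = 10*(½)*10 + 2*(-36) = 50 - 72 = -22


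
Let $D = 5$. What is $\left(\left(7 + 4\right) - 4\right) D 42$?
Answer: $1470$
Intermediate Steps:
$\left(\left(7 + 4\right) - 4\right) D 42 = \left(\left(7 + 4\right) - 4\right) 5 \cdot 42 = \left(11 - 4\right) 5 \cdot 42 = 7 \cdot 5 \cdot 42 = 35 \cdot 42 = 1470$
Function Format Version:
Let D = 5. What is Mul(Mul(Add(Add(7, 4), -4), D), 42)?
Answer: 1470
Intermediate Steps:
Mul(Mul(Add(Add(7, 4), -4), D), 42) = Mul(Mul(Add(Add(7, 4), -4), 5), 42) = Mul(Mul(Add(11, -4), 5), 42) = Mul(Mul(7, 5), 42) = Mul(35, 42) = 1470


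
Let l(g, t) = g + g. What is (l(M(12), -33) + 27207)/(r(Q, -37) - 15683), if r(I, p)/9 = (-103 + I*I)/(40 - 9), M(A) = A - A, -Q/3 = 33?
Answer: -843417/398891 ≈ -2.1144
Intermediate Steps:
Q = -99 (Q = -3*33 = -99)
M(A) = 0
l(g, t) = 2*g
r(I, p) = -927/31 + 9*I**2/31 (r(I, p) = 9*((-103 + I*I)/(40 - 9)) = 9*((-103 + I**2)/31) = 9*((-103 + I**2)*(1/31)) = 9*(-103/31 + I**2/31) = -927/31 + 9*I**2/31)
(l(M(12), -33) + 27207)/(r(Q, -37) - 15683) = (2*0 + 27207)/((-927/31 + (9/31)*(-99)**2) - 15683) = (0 + 27207)/((-927/31 + (9/31)*9801) - 15683) = 27207/((-927/31 + 88209/31) - 15683) = 27207/(87282/31 - 15683) = 27207/(-398891/31) = 27207*(-31/398891) = -843417/398891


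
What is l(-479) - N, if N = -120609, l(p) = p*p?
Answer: 350050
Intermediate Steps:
l(p) = p²
l(-479) - N = (-479)² - 1*(-120609) = 229441 + 120609 = 350050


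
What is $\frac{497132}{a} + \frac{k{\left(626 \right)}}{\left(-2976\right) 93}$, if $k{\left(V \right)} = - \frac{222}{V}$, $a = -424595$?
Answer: $- \frac{14355231554881}{12260659568160} \approx -1.1708$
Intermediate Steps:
$\frac{497132}{a} + \frac{k{\left(626 \right)}}{\left(-2976\right) 93} = \frac{497132}{-424595} + \frac{\left(-222\right) \frac{1}{626}}{\left(-2976\right) 93} = 497132 \left(- \frac{1}{424595}\right) + \frac{\left(-222\right) \frac{1}{626}}{-276768} = - \frac{497132}{424595} - - \frac{37}{28876128} = - \frac{497132}{424595} + \frac{37}{28876128} = - \frac{14355231554881}{12260659568160}$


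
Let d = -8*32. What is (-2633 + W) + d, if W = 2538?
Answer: -351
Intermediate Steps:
d = -256
(-2633 + W) + d = (-2633 + 2538) - 256 = -95 - 256 = -351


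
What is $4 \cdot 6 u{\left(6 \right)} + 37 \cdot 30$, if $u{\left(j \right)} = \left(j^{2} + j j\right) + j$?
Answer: $2982$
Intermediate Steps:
$u{\left(j \right)} = j + 2 j^{2}$ ($u{\left(j \right)} = \left(j^{2} + j^{2}\right) + j = 2 j^{2} + j = j + 2 j^{2}$)
$4 \cdot 6 u{\left(6 \right)} + 37 \cdot 30 = 4 \cdot 6 \cdot 6 \left(1 + 2 \cdot 6\right) + 37 \cdot 30 = 24 \cdot 6 \left(1 + 12\right) + 1110 = 24 \cdot 6 \cdot 13 + 1110 = 24 \cdot 78 + 1110 = 1872 + 1110 = 2982$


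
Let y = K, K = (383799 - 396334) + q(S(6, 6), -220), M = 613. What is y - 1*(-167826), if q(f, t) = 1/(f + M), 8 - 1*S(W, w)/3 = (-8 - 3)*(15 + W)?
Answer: 206537031/1330 ≈ 1.5529e+5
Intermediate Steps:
S(W, w) = 519 + 33*W (S(W, w) = 24 - 3*(-8 - 3)*(15 + W) = 24 - (-33)*(15 + W) = 24 - 3*(-165 - 11*W) = 24 + (495 + 33*W) = 519 + 33*W)
q(f, t) = 1/(613 + f) (q(f, t) = 1/(f + 613) = 1/(613 + f))
K = -16671549/1330 (K = (383799 - 396334) + 1/(613 + (519 + 33*6)) = -12535 + 1/(613 + (519 + 198)) = -12535 + 1/(613 + 717) = -12535 + 1/1330 = -16671549/1330 ≈ -12535.)
y = -16671549/1330 ≈ -12535.
y - 1*(-167826) = -16671549/1330 - 1*(-167826) = -16671549/1330 + 167826 = 206537031/1330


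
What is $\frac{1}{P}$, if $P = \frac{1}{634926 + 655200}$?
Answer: $1290126$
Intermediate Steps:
$P = \frac{1}{1290126} \approx 7.7512 \cdot 10^{-7}$
$\frac{1}{P} = \frac{1}{\frac{1}{1290126}} = 1290126$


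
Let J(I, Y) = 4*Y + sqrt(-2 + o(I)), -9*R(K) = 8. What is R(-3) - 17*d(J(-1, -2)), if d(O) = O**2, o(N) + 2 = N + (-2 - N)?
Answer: -8882/9 + 272*I*sqrt(6) ≈ -986.89 + 666.26*I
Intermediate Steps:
o(N) = -4 (o(N) = -2 + (N + (-2 - N)) = -2 - 2 = -4)
R(K) = -8/9 (R(K) = -1/9*8 = -8/9)
J(I, Y) = 4*Y + I*sqrt(6) (J(I, Y) = 4*Y + sqrt(-2 - 4) = 4*Y + sqrt(-6) = 4*Y + I*sqrt(6))
R(-3) - 17*d(J(-1, -2)) = -8/9 - 17*(4*(-2) + I*sqrt(6))**2 = -8/9 - 17*(-8 + I*sqrt(6))**2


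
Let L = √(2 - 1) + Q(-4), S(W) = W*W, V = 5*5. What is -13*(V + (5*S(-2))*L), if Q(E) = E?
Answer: 455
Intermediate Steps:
V = 25
S(W) = W²
L = -3 (L = √(2 - 1) - 4 = √1 - 4 = 1 - 4 = -3)
-13*(V + (5*S(-2))*L) = -13*(25 + (5*(-2)²)*(-3)) = -13*(25 + (5*4)*(-3)) = -13*(25 + 20*(-3)) = -13*(25 - 60) = -13*(-35) = 455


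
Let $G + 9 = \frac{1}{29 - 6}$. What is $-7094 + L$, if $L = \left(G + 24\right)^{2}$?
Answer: $- \frac{3633010}{529} \approx -6867.7$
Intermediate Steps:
$G = - \frac{206}{23}$ ($G = -9 + \frac{1}{29 - 6} = -9 + \frac{1}{23} = - \frac{206}{23} \approx -8.9565$)
$L = \frac{119716}{529}$ ($L = \left(- \frac{206}{23} + 24\right)^{2} = \left(\frac{346}{23}\right)^{2} = \frac{119716}{529} \approx 226.31$)
$-7094 + L = -7094 + \frac{119716}{529} = - \frac{3633010}{529}$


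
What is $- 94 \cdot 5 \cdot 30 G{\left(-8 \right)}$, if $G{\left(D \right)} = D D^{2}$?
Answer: $7219200$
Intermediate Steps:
$G{\left(D \right)} = D^{3}$
$- 94 \cdot 5 \cdot 30 G{\left(-8 \right)} = - 94 \cdot 5 \cdot 30 \left(-8\right)^{3} = \left(-94\right) 150 \left(-512\right) = \left(-14100\right) \left(-512\right) = 7219200$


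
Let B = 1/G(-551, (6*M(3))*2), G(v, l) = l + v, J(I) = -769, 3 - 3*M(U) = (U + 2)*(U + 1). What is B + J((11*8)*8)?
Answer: -476012/619 ≈ -769.00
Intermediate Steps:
M(U) = 1 - (1 + U)*(2 + U)/3 (M(U) = 1 - (U + 2)*(U + 1)/3 = 1 - (2 + U)*(1 + U)/3 = 1 - (1 + U)*(2 + U)/3)
B = -1/619 (B = 1/((6*(⅓ - 1*3 - ⅓*3²))*2 - 551) = 1/((6*(⅓ - 3 - ⅓*9))*2 - 551) = 1/((6*(⅓ - 3 - 3))*2 - 551) = 1/((6*(-17/3))*2 - 551) = 1/(-34*2 - 551) = 1/(-68 - 551) = 1/(-619) = -1/619 ≈ -0.0016155)
B + J((11*8)*8) = -1/619 - 769 = -476012/619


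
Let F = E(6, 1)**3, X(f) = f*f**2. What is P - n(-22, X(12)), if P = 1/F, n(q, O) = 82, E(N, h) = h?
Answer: -81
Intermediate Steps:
X(f) = f**3
F = 1 (F = 1**3 = 1)
P = 1 (P = 1/1 = 1)
P - n(-22, X(12)) = 1 - 1*82 = 1 - 82 = -81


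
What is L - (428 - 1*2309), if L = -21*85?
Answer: 96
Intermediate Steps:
L = -1785
L - (428 - 1*2309) = -1785 - (428 - 1*2309) = -1785 - (428 - 2309) = -1785 - 1*(-1881) = -1785 + 1881 = 96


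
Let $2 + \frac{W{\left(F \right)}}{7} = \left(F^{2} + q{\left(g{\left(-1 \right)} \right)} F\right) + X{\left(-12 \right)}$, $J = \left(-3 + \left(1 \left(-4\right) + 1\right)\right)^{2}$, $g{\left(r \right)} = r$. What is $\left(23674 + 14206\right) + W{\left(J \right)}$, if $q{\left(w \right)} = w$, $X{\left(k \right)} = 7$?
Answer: $46735$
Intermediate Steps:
$J = 36$ ($J = \left(-3 + \left(-4 + 1\right)\right)^{2} = \left(-3 - 3\right)^{2} = \left(-6\right)^{2} = 36$)
$W{\left(F \right)} = 35 - 7 F + 7 F^{2}$ ($W{\left(F \right)} = -14 + 7 \left(\left(F^{2} - F\right) + 7\right) = -14 + 7 \left(7 + F^{2} - F\right) = -14 + \left(49 - 7 F + 7 F^{2}\right) = 35 - 7 F + 7 F^{2}$)
$\left(23674 + 14206\right) + W{\left(J \right)} = \left(23674 + 14206\right) + \left(35 - 252 + 7 \cdot 36^{2}\right) = 37880 + \left(35 - 252 + 7 \cdot 1296\right) = 37880 + \left(35 - 252 + 9072\right) = 37880 + 8855 = 46735$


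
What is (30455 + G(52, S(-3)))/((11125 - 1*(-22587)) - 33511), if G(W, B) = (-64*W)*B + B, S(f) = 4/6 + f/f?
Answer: 24910/201 ≈ 123.93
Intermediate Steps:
S(f) = 5/3 (S(f) = 4*(1/6) + 1 = 2/3 + 1 = 5/3)
G(W, B) = B - 64*B*W (G(W, B) = -64*B*W + B = B - 64*B*W)
(30455 + G(52, S(-3)))/((11125 - 1*(-22587)) - 33511) = (30455 + 5*(1 - 64*52)/3)/((11125 - 1*(-22587)) - 33511) = (30455 + 5*(1 - 3328)/3)/((11125 + 22587) - 33511) = (30455 + (5/3)*(-3327))/(33712 - 33511) = (30455 - 5545)/201 = 24910*(1/201) = 24910/201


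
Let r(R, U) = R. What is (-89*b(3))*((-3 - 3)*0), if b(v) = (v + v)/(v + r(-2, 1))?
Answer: 0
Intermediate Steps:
b(v) = 2*v/(-2 + v) (b(v) = (v + v)/(v - 2) = (2*v)/(-2 + v) = 2*v/(-2 + v))
(-89*b(3))*((-3 - 3)*0) = (-178*3/(-2 + 3))*((-3 - 3)*0) = (-178*3/1)*(-6*0) = -178*3*0 = -89*6*0 = -534*0 = 0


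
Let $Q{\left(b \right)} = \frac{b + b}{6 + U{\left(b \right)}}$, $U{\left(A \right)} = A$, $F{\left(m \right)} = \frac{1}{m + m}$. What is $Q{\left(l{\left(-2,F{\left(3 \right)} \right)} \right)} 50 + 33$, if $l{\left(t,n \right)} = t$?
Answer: $-17$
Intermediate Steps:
$F{\left(m \right)} = \frac{1}{2 m}$
$Q{\left(b \right)} = \frac{2 b}{6 + b}$ ($Q{\left(b \right)} = \frac{b + b}{6 + b} = \frac{2 b}{6 + b}$)
$Q{\left(l{\left(-2,F{\left(3 \right)} \right)} \right)} 50 + 33 = 2 \left(-2\right) \frac{1}{6 - 2} \cdot 50 + 33 = 2 \left(-2\right) \frac{1}{4} \cdot 50 + 33 = \left(-1\right) 50 + 33 = -50 + 33 = -17$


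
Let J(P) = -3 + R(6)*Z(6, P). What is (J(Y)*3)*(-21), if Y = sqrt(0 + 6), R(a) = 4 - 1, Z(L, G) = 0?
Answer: 189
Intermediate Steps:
R(a) = 3
Y = sqrt(6) ≈ 2.4495
J(P) = -3 (J(P) = -3 + 3*0 = -3 + 0 = -3)
(J(Y)*3)*(-21) = -3*3*(-21) = -9*(-21) = 189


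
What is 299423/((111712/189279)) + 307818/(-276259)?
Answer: 15656802445605987/30861445408 ≈ 5.0733e+5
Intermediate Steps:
299423/((111712/189279)) + 307818/(-276259) = 299423/((111712*(1/189279))) + 307818*(-1/276259) = 299423/(111712/189279) - 307818/276259 = 299423*(189279/111712) - 307818/276259 = 56674486017/111712 - 307818/276259 = 15656802445605987/30861445408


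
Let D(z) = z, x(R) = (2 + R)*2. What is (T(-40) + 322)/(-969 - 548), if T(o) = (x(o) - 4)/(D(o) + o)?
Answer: -323/1517 ≈ -0.21292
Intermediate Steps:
x(R) = 4 + 2*R
T(o) = 1 (T(o) = ((4 + 2*o) - 4)/(o + o) = (2*o)/((2*o)) = (2*o)*(1/(2*o)) = 1)
(T(-40) + 322)/(-969 - 548) = (1 + 322)/(-969 - 548) = 323/(-1517) = 323*(-1/1517) = -323/1517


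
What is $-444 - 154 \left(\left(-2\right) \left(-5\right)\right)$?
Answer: $-1984$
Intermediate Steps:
$-444 - 154 \left(\left(-2\right) \left(-5\right)\right) = -444 - 1540 = -1984$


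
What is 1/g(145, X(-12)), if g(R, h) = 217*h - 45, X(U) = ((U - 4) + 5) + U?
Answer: -1/5036 ≈ -0.00019857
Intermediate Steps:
X(U) = 1 + 2*U (X(U) = ((-4 + U) + 5) + U = (1 + U) + U = 1 + 2*U)
g(R, h) = -45 + 217*h
1/g(145, X(-12)) = 1/(-45 + 217*(1 + 2*(-12))) = 1/(-45 + 217*(1 - 24)) = 1/(-45 + 217*(-23)) = 1/(-45 - 4991) = 1/(-5036) = -1/5036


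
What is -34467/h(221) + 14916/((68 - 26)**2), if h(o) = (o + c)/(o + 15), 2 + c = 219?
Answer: -199197455/10731 ≈ -18563.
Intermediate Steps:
c = 217 (c = -2 + 219 = 217)
h(o) = (217 + o)/(15 + o) (h(o) = (o + 217)/(o + 15) = (217 + o)/(15 + o))
-34467/h(221) + 14916/((68 - 26)**2) = -34467*(15 + 221)/(217 + 221) + 14916/((68 - 26)**2) = -34467/(438/236) + 14916/(42**2) = -34467/((1/236)*438) + 14916/1764 = -34467/219/118 + 14916*(1/1764) = -34467*118/219 + 1243/147 = -1355702/73 + 1243/147 = -199197455/10731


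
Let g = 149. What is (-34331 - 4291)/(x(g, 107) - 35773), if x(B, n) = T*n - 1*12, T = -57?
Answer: 19311/20942 ≈ 0.92212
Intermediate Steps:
x(B, n) = -12 - 57*n (x(B, n) = -57*n - 1*12 = -57*n - 12 = -12 - 57*n)
(-34331 - 4291)/(x(g, 107) - 35773) = (-34331 - 4291)/((-12 - 57*107) - 35773) = -38622/((-12 - 6099) - 35773) = -38622/(-6111 - 35773) = -38622/(-41884) = -38622*(-1/41884) = 19311/20942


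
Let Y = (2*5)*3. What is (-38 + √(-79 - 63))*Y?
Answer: -1140 + 30*I*√142 ≈ -1140.0 + 357.49*I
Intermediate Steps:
Y = 30 (Y = 10*3 = 30)
(-38 + √(-79 - 63))*Y = (-38 + √(-79 - 63))*30 = (-38 + √(-142))*30 = (-38 + I*√142)*30 = -1140 + 30*I*√142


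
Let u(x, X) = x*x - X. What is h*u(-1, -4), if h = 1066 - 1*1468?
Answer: -2010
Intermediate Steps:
u(x, X) = x**2 - X
h = -402 (h = 1066 - 1468 = -402)
h*u(-1, -4) = -402*((-1)**2 - 1*(-4)) = -402*(1 + 4) = -402*5 = -2010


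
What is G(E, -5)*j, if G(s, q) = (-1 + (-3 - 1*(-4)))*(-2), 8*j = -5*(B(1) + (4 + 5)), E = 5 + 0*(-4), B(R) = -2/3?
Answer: 0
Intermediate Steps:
B(R) = -2/3 (B(R) = -2*1/3 = -2/3)
E = 5 (E = 5 + 0 = 5)
j = -125/24 (j = (-5*(-2/3 + (4 + 5)))/8 = (-5*(-2/3 + 9))/8 = (-5*25/3)/8 = (1/8)*(-125/3) = -125/24 ≈ -5.2083)
G(s, q) = 0 (G(s, q) = (-1 + (-3 + 4))*(-2) = (-1 + 1)*(-2) = 0*(-2) = 0)
G(E, -5)*j = 0*(-125/24) = 0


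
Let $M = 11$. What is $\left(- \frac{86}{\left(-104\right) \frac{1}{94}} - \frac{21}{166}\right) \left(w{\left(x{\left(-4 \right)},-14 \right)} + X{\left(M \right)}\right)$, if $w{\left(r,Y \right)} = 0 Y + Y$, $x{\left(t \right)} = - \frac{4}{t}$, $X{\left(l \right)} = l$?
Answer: $- \frac{251205}{1079} \approx -232.81$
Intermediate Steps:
$w{\left(r,Y \right)} = Y$ ($w{\left(r,Y \right)} = 0 + Y = Y$)
$\left(- \frac{86}{\left(-104\right) \frac{1}{94}} - \frac{21}{166}\right) \left(w{\left(x{\left(-4 \right)},-14 \right)} + X{\left(M \right)}\right) = \left(- \frac{86}{\left(-104\right) \frac{1}{94}} - \frac{21}{166}\right) \left(-14 + 11\right) = \left(- \frac{86}{\left(-104\right) \frac{1}{94}} - \frac{21}{166}\right) \left(-3\right) = \left(- \frac{86}{- \frac{52}{47}} - \frac{21}{166}\right) \left(-3\right) = \left(\left(-86\right) \left(- \frac{47}{52}\right) - \frac{21}{166}\right) \left(-3\right) = \left(\frac{2021}{26} - \frac{21}{166}\right) \left(-3\right) = \frac{83735}{1079} \left(-3\right) = - \frac{251205}{1079}$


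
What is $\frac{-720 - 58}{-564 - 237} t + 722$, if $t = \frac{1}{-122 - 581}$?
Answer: $\frac{406559588}{563103} \approx 722.0$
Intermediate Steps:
$t = - \frac{1}{703}$ ($t = \frac{1}{-703} = - \frac{1}{703} \approx -0.0014225$)
$\frac{-720 - 58}{-564 - 237} t + 722 = \frac{-720 - 58}{-564 - 237} \left(- \frac{1}{703}\right) + 722 = - \frac{778}{-801} \left(- \frac{1}{703}\right) + 722 = \left(-778\right) \left(- \frac{1}{801}\right) \left(- \frac{1}{703}\right) + 722 = \frac{778}{801} \left(- \frac{1}{703}\right) + 722 = - \frac{778}{563103} + 722 = \frac{406559588}{563103}$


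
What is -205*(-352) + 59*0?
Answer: 72160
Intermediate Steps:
-205*(-352) + 59*0 = 72160 + 0 = 72160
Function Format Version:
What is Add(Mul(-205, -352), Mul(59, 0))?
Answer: 72160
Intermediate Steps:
Add(Mul(-205, -352), Mul(59, 0)) = Add(72160, 0) = 72160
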